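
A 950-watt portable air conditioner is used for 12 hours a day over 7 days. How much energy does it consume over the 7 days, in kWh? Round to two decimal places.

Runtime = 12 h/day × 7 days = 84 h
Energy = 0.95 kW × 84 h = 79.8 kWh

79.80 kWh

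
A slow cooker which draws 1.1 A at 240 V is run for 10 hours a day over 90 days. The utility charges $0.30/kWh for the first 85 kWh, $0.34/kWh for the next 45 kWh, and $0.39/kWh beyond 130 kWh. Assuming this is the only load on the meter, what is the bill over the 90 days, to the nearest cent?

$82.76

Power = 1.1 A × 240 V = 264 W = 0.264 kW
Runtime = 10 h/day × 90 days = 900 h
Energy = 0.264 kW × 900 h = 237.6 kWh
Tier 1 (0–85 kWh): 85 × $0.30 = $25.5
Tier 2 (85–130 kWh): 45 × $0.34 = $15.3
Above 130 kWh: 107.6 × $0.39 = $41.964
Bill = $82.76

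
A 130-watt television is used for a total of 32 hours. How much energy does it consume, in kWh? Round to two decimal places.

Energy = 0.13 kW × 32 h = 4.16 kWh

4.16 kWh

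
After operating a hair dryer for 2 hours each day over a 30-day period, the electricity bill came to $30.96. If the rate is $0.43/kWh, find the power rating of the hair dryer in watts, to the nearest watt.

1200 W

Energy = $30.96 ÷ $0.43/kWh = 72 kWh
Runtime = 2 h/day × 30 days = 60 h
Power = 72 kWh ÷ 60 h = 1.2 kW = 1200 W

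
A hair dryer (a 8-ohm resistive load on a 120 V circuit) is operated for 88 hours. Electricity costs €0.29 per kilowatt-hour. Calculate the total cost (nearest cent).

Power = V²/R = 120²/8 = 1800 W = 1.8 kW
Energy = 1.8 kW × 88 h = 158.4 kWh
Cost = 158.4 kWh × €0.29/kWh = €45.94

€45.94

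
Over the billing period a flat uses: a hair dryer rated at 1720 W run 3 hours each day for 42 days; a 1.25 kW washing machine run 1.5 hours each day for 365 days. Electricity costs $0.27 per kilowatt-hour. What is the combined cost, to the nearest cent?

hair dryer: Runtime = 3 h/day × 42 days = 126 h
hair dryer: 1.72 kW × 126 h = 216.72 kWh
washing machine: Runtime = 1.5 h/day × 365 days = 547.5 h
washing machine: 1.25 kW × 547.5 h = 684.375 kWh
Total energy = 901.095 kWh
Cost = 901.095 × $0.27 = $243.30

$243.30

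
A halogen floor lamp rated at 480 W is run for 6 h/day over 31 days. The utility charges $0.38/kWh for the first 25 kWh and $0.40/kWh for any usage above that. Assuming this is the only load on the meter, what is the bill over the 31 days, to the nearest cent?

Runtime = 6 h/day × 31 days = 186 h
Energy = 0.48 kW × 186 h = 89.28 kWh
Tier 1 (0–25 kWh): 25 × $0.38 = $9.5
Above 25 kWh: 64.28 × $0.40 = $25.712
Bill = $35.21

$35.21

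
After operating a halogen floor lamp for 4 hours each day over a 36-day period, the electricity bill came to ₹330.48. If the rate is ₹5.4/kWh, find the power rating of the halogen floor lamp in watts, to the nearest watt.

Energy = ₹330.48 ÷ ₹5.4/kWh = 61.2 kWh
Runtime = 4 h/day × 36 days = 144 h
Power = 61.2 kWh ÷ 144 h = 0.425 kW = 425 W

425 W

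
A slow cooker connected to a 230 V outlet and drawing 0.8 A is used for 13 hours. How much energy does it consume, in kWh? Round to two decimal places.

2.39 kWh

Power = 0.8 A × 230 V = 184 W = 0.184 kW
Energy = 0.184 kW × 13 h = 2.392 kWh ≈ 2.39 kWh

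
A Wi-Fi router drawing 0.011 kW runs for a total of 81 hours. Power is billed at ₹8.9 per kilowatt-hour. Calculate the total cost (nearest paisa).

₹7.93

Energy = 0.011 kW × 81 h = 0.891 kWh
Cost = 0.891 kWh × ₹8.9/kWh = ₹7.93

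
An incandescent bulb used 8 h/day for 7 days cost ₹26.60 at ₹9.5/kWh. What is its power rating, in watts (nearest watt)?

Energy = ₹26.60 ÷ ₹9.5/kWh = 2.8 kWh
Runtime = 8 h/day × 7 days = 56 h
Power = 2.8 kWh ÷ 56 h = 0.05 kW = 50 W

50 W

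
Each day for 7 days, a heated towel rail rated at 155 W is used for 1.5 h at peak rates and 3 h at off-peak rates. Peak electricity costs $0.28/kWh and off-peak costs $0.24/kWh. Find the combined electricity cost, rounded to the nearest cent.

$1.24

Peak energy = 0.155 kW × 1.5 h × 7 = 1.6275 kWh
Off-peak energy = 0.155 kW × 3 h × 7 = 3.255 kWh
Cost = 1.6275 × $0.28 + 3.255 × $0.24 = $0.4557 + $0.7812 = $1.24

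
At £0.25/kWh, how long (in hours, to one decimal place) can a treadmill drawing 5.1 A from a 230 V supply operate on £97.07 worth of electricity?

Power = 5.1 A × 230 V = 1173 W = 1.173 kW
Energy available = £97.07 ÷ £0.25/kWh = 388.28 kWh
Hours = 388.28 kWh ÷ 1.173 kW = 331.0 h

331.0 h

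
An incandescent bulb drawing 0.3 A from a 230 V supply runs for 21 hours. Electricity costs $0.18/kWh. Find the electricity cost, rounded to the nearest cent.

Power = 0.3 A × 230 V = 69 W = 0.069 kW
Energy = 0.069 kW × 21 h = 1.449 kWh
Cost = 1.449 kWh × $0.18/kWh = $0.26

$0.26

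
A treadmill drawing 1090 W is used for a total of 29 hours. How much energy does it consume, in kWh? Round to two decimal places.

31.61 kWh

Energy = 1.09 kW × 29 h = 31.61 kWh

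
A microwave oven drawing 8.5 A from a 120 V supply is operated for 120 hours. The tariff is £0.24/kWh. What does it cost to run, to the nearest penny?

Power = 8.5 A × 120 V = 1020 W = 1.02 kW
Energy = 1.02 kW × 120 h = 122.4 kWh
Cost = 122.4 kWh × £0.24/kWh = £29.38

£29.38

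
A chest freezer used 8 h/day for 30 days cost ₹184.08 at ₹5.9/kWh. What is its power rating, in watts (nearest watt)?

130 W

Energy = ₹184.08 ÷ ₹5.9/kWh = 31.2 kWh
Runtime = 8 h/day × 30 days = 240 h
Power = 31.2 kWh ÷ 240 h = 0.13 kW = 130 W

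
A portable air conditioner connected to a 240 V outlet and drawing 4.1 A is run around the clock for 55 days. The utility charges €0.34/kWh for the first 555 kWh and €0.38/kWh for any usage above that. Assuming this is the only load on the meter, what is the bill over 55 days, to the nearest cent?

Power = 4.1 A × 240 V = 984 W = 0.984 kW
Runtime = 24 h × 55 = 1320 h
Energy = 0.984 kW × 1320 h = 1298.88 kWh
Tier 1 (0–555 kWh): 555 × €0.34 = €188.7
Above 555 kWh: 743.88 × €0.38 = €282.6744
Bill = €471.37

€471.37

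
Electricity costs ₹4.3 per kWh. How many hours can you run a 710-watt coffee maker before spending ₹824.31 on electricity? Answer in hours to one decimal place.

Energy available = ₹824.31 ÷ ₹4.3/kWh = 191.7 kWh
Hours = 191.7 kWh ÷ 0.71 kW = 270.0 h

270.0 h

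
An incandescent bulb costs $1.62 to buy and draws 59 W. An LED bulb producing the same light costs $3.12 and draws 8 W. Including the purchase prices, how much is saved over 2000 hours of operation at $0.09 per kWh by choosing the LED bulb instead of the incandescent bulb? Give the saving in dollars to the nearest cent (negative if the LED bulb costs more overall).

incandescent bulb: $1.62 + (59/1000) kW × 2000 h × $0.09 = $1.62 + $10.62 = $12.24
LED bulb: $3.12 + (8/1000) kW × 2000 h × $0.09 = $3.12 + $1.44 = $4.56
Saving = $12.24 − $4.56 = $7.68

$7.68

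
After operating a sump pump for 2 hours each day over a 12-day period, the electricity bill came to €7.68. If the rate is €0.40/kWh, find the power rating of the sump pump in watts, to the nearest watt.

Energy = €7.68 ÷ €0.40/kWh = 19.2 kWh
Runtime = 2 h/day × 12 days = 24 h
Power = 19.2 kWh ÷ 24 h = 0.8 kW = 800 W

800 W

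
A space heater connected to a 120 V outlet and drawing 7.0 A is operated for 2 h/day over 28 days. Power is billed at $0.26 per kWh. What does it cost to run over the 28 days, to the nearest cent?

Power = 7.0 A × 120 V = 840 W = 0.84 kW
Runtime = 2 h/day × 28 days = 56 h
Energy = 0.84 kW × 56 h = 47.04 kWh
Cost = 47.04 kWh × $0.26/kWh = $12.23

$12.23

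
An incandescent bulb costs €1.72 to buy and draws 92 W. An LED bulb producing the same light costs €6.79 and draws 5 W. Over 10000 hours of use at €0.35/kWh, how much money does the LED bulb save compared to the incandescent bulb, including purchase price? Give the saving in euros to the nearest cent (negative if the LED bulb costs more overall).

incandescent bulb: €1.72 + (92/1000) kW × 10000 h × €0.35 = €1.72 + €322 = €323.72
LED bulb: €6.79 + (5/1000) kW × 10000 h × €0.35 = €6.79 + €17.5 = €24.29
Saving = €323.72 − €24.29 = €299.43

€299.43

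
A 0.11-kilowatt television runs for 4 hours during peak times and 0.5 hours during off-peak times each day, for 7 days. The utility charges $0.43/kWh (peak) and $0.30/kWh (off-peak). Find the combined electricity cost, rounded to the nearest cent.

$1.44

Peak energy = 0.11 kW × 4 h × 7 = 3.08 kWh
Off-peak energy = 0.11 kW × 0.5 h × 7 = 0.385 kWh
Cost = 3.08 × $0.43 + 0.385 × $0.30 = $1.3244 + $0.1155 = $1.44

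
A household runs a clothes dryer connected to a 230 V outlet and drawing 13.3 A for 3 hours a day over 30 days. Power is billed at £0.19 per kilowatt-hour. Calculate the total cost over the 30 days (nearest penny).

£52.31

Power = 13.3 A × 230 V = 3059 W = 3.059 kW
Runtime = 3 h/day × 30 days = 90 h
Energy = 3.059 kW × 90 h = 275.31 kWh
Cost = 275.31 kWh × £0.19/kWh = £52.31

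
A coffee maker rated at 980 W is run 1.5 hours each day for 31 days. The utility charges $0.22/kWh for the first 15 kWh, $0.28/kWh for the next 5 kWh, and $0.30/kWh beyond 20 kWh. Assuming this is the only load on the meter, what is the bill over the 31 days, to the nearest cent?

Runtime = 1.5 h/day × 31 days = 46.5 h
Energy = 0.98 kW × 46.5 h = 45.57 kWh
Tier 1 (0–15 kWh): 15 × $0.22 = $3.3
Tier 2 (15–20 kWh): 5 × $0.28 = $1.4
Above 20 kWh: 25.57 × $0.30 = $7.671
Bill = $12.37

$12.37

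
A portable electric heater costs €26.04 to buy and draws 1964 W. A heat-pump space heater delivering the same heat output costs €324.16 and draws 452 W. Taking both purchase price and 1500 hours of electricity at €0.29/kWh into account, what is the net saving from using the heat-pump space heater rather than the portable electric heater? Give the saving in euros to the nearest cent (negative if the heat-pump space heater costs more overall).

€359.60

portable electric heater: €26.04 + (1964/1000) kW × 1500 h × €0.29 = €26.04 + €854.34 = €880.38
heat-pump space heater: €324.16 + (452/1000) kW × 1500 h × €0.29 = €324.16 + €196.62 = €520.78
Saving = €880.38 − €520.78 = €359.6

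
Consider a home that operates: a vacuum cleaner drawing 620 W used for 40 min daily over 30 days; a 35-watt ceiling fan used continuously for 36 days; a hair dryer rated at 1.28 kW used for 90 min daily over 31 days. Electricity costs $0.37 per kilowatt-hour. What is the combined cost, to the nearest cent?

vacuum cleaner: Runtime = 40 min × 30 = 1200 min = 20 h
vacuum cleaner: 0.62 kW × 20 h = 12.4 kWh
ceiling fan: Runtime = 24 h × 36 = 864 h
ceiling fan: 0.035 kW × 864 h = 30.24 kWh
hair dryer: Runtime = 90 min × 31 = 2790 min = 46.5 h
hair dryer: 1.28 kW × 46.5 h = 59.52 kWh
Total energy = 102.16 kWh
Cost = 102.16 × $0.37 = $37.80

$37.80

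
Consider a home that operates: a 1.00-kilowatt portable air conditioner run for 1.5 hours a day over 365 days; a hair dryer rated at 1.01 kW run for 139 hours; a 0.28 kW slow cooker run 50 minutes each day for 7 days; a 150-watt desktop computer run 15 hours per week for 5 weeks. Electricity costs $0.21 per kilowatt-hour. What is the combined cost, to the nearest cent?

$147.16

portable air conditioner: Runtime = 1.5 h/day × 365 days = 547.5 h
portable air conditioner: 1 kW × 547.5 h = 547.5 kWh
hair dryer: 1.01 kW × 139 h = 140.39 kWh
slow cooker: Runtime = 50 min × 7 = 350 min = 5.833333… h
slow cooker: 0.28 kW × 5.833333… h = 1.633333… kWh
desktop computer: Runtime = 15 h/week × 5 weeks = 75 h
desktop computer: 0.15 kW × 75 h = 11.25 kWh
Total energy = 700.773333… kWh
Cost = 700.773333… × $0.21 = $147.16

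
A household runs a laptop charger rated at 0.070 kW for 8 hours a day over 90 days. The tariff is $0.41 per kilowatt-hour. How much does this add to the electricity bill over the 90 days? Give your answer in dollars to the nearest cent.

$20.66

Runtime = 8 h/day × 90 days = 720 h
Energy = 0.07 kW × 720 h = 50.4 kWh
Cost = 50.4 kWh × $0.41/kWh = $20.66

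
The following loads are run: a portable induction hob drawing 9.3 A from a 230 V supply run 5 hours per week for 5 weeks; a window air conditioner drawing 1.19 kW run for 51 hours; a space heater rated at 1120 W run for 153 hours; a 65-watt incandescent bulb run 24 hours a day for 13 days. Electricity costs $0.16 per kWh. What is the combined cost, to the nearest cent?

$48.93

portable induction hob: Power = 9.3 A × 230 V = 2139 W = 2.139 kW
portable induction hob: Runtime = 5 h/week × 5 weeks = 25 h
portable induction hob: 2.139 kW × 25 h = 53.475 kWh
window air conditioner: 1.19 kW × 51 h = 60.69 kWh
space heater: 1.12 kW × 153 h = 171.36 kWh
incandescent bulb: Runtime = 24 h × 13 = 312 h
incandescent bulb: 0.065 kW × 312 h = 20.28 kWh
Total energy = 305.805 kWh
Cost = 305.805 × $0.16 = $48.93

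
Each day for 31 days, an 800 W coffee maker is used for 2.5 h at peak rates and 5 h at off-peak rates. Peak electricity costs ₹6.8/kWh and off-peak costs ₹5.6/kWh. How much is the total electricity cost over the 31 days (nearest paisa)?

₹1116.00

Peak energy = 0.8 kW × 2.5 h × 31 = 62 kWh
Off-peak energy = 0.8 kW × 5 h × 31 = 124 kWh
Cost = 62 × ₹6.8 + 124 × ₹5.6 = ₹421.6 + ₹694.4 = ₹1116.00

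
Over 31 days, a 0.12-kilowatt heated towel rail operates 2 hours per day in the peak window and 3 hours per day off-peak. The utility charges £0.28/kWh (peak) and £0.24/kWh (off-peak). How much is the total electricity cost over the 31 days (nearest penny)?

Peak energy = 0.12 kW × 2 h × 31 = 7.44 kWh
Off-peak energy = 0.12 kW × 3 h × 31 = 11.16 kWh
Cost = 7.44 × £0.28 + 11.16 × £0.24 = £2.0832 + £2.6784 = £4.76

£4.76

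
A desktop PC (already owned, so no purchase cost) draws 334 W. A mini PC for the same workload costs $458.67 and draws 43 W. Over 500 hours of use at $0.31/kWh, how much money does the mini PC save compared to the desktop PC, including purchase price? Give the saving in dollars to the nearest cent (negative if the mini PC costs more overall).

-$413.57

desktop PC: $0.00 + (334/1000) kW × 500 h × $0.31 = $0.00 + $51.77 = $51.77
mini PC: $458.67 + (43/1000) kW × 500 h × $0.31 = $458.67 + $6.665 = $465.335
Saving = $51.77 − $465.335 = −$413.565 → -$413.57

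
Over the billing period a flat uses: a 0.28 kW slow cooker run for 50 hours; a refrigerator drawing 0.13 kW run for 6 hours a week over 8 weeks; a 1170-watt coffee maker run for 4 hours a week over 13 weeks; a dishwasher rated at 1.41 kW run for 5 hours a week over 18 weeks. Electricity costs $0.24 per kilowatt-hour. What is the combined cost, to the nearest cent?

$49.92

slow cooker: 0.28 kW × 50 h = 14 kWh
refrigerator: Runtime = 6 h/week × 8 weeks = 48 h
refrigerator: 0.13 kW × 48 h = 6.24 kWh
coffee maker: Runtime = 4 h/week × 13 weeks = 52 h
coffee maker: 1.17 kW × 52 h = 60.84 kWh
dishwasher: Runtime = 5 h/week × 18 weeks = 90 h
dishwasher: 1.41 kW × 90 h = 126.9 kWh
Total energy = 207.98 kWh
Cost = 207.98 × $0.24 = $49.92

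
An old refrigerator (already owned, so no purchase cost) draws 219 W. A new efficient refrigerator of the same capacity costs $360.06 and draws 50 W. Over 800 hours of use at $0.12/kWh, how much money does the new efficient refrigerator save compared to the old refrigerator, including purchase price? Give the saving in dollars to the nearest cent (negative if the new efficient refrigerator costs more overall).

old refrigerator: $0.00 + (219/1000) kW × 800 h × $0.12 = $0.00 + $21.024 = $21.024
new efficient refrigerator: $360.06 + (50/1000) kW × 800 h × $0.12 = $360.06 + $4.8 = $364.86
Saving = $21.024 − $364.86 = −$343.836 → -$343.84

-$343.84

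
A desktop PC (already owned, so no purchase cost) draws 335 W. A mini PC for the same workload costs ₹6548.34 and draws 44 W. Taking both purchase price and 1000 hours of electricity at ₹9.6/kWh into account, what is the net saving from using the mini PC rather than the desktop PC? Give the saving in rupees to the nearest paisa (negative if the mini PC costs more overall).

desktop PC: ₹0.00 + (335/1000) kW × 1000 h × ₹9.6 = ₹0.00 + ₹3216 = ₹3216
mini PC: ₹6548.34 + (44/1000) kW × 1000 h × ₹9.6 = ₹6548.34 + ₹422.4 = ₹6970.74
Saving = ₹3216 − ₹6970.74 = −₹3754.74

-₹3754.74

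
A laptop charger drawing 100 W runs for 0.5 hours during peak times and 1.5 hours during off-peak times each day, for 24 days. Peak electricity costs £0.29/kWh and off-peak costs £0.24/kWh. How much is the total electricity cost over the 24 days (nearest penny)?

£1.21

Peak energy = 0.1 kW × 0.5 h × 24 = 1.2 kWh
Off-peak energy = 0.1 kW × 1.5 h × 24 = 3.6 kWh
Cost = 1.2 × £0.29 + 3.6 × £0.24 = £0.348 + £0.864 = £1.21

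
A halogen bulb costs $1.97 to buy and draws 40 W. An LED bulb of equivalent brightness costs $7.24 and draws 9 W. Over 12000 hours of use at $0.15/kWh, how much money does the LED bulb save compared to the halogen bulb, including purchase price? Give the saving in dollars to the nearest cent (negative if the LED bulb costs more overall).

halogen bulb: $1.97 + (40/1000) kW × 12000 h × $0.15 = $1.97 + $72 = $73.97
LED bulb: $7.24 + (9/1000) kW × 12000 h × $0.15 = $7.24 + $16.2 = $23.44
Saving = $73.97 − $23.44 = $50.53

$50.53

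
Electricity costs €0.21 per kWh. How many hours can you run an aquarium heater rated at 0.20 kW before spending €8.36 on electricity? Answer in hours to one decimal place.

Energy available = €8.36 ÷ €0.21/kWh = 39.8095 kWh
Hours = 39.8095 kWh ÷ 0.2 kW = 199.0 h

199.0 h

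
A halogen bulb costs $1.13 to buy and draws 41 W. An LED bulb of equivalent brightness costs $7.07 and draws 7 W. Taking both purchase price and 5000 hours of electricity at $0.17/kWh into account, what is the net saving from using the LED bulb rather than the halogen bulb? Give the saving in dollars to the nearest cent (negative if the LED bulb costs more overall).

$22.96

halogen bulb: $1.13 + (41/1000) kW × 5000 h × $0.17 = $1.13 + $34.85 = $35.98
LED bulb: $7.07 + (7/1000) kW × 5000 h × $0.17 = $7.07 + $5.95 = $13.02
Saving = $35.98 − $13.02 = $22.96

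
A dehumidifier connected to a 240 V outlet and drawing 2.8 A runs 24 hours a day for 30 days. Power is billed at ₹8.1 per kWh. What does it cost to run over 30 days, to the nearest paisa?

Power = 2.8 A × 240 V = 672 W = 0.672 kW
Runtime = 24 h × 30 = 720 h
Energy = 0.672 kW × 720 h = 483.84 kWh
Cost = 483.84 kWh × ₹8.1/kWh = ₹3919.10

₹3919.10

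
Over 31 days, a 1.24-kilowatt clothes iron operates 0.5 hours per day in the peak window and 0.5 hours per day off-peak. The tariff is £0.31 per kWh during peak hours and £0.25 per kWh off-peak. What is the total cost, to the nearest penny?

Peak energy = 1.24 kW × 0.5 h × 31 = 19.22 kWh
Off-peak energy = 1.24 kW × 0.5 h × 31 = 19.22 kWh
Cost = 19.22 × £0.31 + 19.22 × £0.25 = £5.9582 + £4.805 = £10.76

£10.76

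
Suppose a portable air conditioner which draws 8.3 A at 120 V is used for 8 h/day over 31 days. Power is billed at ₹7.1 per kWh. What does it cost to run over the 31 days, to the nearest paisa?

Power = 8.3 A × 120 V = 996 W = 0.996 kW
Runtime = 8 h/day × 31 days = 248 h
Energy = 0.996 kW × 248 h = 247.008 kWh
Cost = 247.008 kWh × ₹7.1/kWh = ₹1753.76

₹1753.76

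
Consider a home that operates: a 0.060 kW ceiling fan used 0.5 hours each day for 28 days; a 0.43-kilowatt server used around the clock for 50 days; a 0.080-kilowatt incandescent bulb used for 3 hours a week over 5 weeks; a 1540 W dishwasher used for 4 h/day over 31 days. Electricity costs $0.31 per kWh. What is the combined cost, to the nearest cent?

ceiling fan: Runtime = 0.5 h/day × 28 days = 14 h
ceiling fan: 0.06 kW × 14 h = 0.84 kWh
server: Runtime = 24 h × 50 = 1200 h
server: 0.43 kW × 1200 h = 516 kWh
incandescent bulb: Runtime = 3 h/week × 5 weeks = 15 h
incandescent bulb: 0.08 kW × 15 h = 1.2 kWh
dishwasher: Runtime = 4 h/day × 31 days = 124 h
dishwasher: 1.54 kW × 124 h = 190.96 kWh
Total energy = 709 kWh
Cost = 709 × $0.31 = $219.79

$219.79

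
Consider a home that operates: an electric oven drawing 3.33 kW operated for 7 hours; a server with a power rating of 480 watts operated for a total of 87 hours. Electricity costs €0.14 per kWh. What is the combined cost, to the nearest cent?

€9.11

electric oven: 3.33 kW × 7 h = 23.31 kWh
server: 0.48 kW × 87 h = 41.76 kWh
Total energy = 65.07 kWh
Cost = 65.07 × €0.14 = €9.11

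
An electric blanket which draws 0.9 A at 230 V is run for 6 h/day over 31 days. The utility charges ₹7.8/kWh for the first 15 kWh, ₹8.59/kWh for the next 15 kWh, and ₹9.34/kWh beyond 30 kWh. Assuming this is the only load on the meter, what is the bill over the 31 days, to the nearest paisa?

₹325.26

Power = 0.9 A × 230 V = 207 W = 0.207 kW
Runtime = 6 h/day × 31 days = 186 h
Energy = 0.207 kW × 186 h = 38.502 kWh
Tier 1 (0–15 kWh): 15 × ₹7.8 = ₹117
Tier 2 (15–30 kWh): 15 × ₹8.59 = ₹128.85
Above 30 kWh: 8.502 × ₹9.34 = ₹79.40868
Bill = ₹325.26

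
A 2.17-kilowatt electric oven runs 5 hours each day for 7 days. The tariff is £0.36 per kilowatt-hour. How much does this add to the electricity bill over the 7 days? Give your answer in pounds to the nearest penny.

Runtime = 5 h/day × 7 days = 35 h
Energy = 2.17 kW × 35 h = 75.95 kWh
Cost = 75.95 kWh × £0.36/kWh = £27.34

£27.34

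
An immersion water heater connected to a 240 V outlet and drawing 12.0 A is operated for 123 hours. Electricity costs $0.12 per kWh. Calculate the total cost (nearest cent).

$42.51

Power = 12.0 A × 240 V = 2880 W = 2.88 kW
Energy = 2.88 kW × 123 h = 354.24 kWh
Cost = 354.24 kWh × $0.12/kWh = $42.51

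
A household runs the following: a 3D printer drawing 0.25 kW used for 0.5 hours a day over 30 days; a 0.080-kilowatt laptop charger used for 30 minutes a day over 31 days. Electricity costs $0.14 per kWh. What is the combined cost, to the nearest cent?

$0.70

3D printer: Runtime = 0.5 h/day × 30 days = 15 h
3D printer: 0.25 kW × 15 h = 3.75 kWh
laptop charger: Runtime = 30 min × 31 = 930 min = 15.5 h
laptop charger: 0.08 kW × 15.5 h = 1.24 kWh
Total energy = 4.99 kWh
Cost = 4.99 × $0.14 = $0.70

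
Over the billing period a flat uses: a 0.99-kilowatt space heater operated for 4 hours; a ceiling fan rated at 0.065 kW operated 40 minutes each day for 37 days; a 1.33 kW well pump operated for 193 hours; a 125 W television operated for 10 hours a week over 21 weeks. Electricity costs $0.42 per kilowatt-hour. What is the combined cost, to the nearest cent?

space heater: 0.99 kW × 4 h = 3.96 kWh
ceiling fan: Runtime = 40 min × 37 = 1480 min = 24.666666… h
ceiling fan: 0.065 kW × 24.666666… h = 1.603333… kWh
well pump: 1.33 kW × 193 h = 256.69 kWh
television: Runtime = 10 h/week × 21 weeks = 210 h
television: 0.125 kW × 210 h = 26.25 kWh
Total energy = 288.503333… kWh
Cost = 288.503333… × $0.42 = $121.17

$121.17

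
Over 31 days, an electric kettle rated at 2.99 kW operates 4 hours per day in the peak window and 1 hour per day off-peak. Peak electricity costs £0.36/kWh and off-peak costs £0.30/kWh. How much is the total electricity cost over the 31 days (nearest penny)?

£161.28

Peak energy = 2.99 kW × 4 h × 31 = 370.76 kWh
Off-peak energy = 2.99 kW × 1 h × 31 = 92.69 kWh
Cost = 370.76 × £0.36 + 92.69 × £0.30 = £133.4736 + £27.807 = £161.28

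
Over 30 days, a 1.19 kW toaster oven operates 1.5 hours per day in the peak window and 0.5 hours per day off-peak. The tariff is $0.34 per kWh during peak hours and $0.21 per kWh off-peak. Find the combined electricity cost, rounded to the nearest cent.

Peak energy = 1.19 kW × 1.5 h × 30 = 53.55 kWh
Off-peak energy = 1.19 kW × 0.5 h × 30 = 17.85 kWh
Cost = 53.55 × $0.34 + 17.85 × $0.21 = $18.207 + $3.7485 = $21.96

$21.96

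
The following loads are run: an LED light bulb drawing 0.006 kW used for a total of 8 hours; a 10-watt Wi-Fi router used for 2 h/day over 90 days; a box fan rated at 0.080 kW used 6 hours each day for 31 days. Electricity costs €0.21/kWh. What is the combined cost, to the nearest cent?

LED light bulb: 0.006 kW × 8 h = 0.048 kWh
Wi-Fi router: Runtime = 2 h/day × 90 days = 180 h
Wi-Fi router: 0.01 kW × 180 h = 1.8 kWh
box fan: Runtime = 6 h/day × 31 days = 186 h
box fan: 0.08 kW × 186 h = 14.88 kWh
Total energy = 16.728 kWh
Cost = 16.728 × €0.21 = €3.51

€3.51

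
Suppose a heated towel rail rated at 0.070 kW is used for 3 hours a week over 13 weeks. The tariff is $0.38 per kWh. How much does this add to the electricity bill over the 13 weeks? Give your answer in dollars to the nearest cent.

Runtime = 3 h/week × 13 weeks = 39 h
Energy = 0.07 kW × 39 h = 2.73 kWh
Cost = 2.73 kWh × $0.38/kWh = $1.04

$1.04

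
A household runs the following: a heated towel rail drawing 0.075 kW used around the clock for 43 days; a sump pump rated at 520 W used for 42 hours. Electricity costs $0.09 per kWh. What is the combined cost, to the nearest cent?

heated towel rail: Runtime = 24 h × 43 = 1032 h
heated towel rail: 0.075 kW × 1032 h = 77.4 kWh
sump pump: 0.52 kW × 42 h = 21.84 kWh
Total energy = 99.24 kWh
Cost = 99.24 × $0.09 = $8.93

$8.93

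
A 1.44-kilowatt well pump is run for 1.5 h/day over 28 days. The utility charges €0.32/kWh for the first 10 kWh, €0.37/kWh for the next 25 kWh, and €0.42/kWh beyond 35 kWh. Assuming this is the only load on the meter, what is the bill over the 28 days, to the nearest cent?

€23.15

Runtime = 1.5 h/day × 28 days = 42 h
Energy = 1.44 kW × 42 h = 60.48 kWh
Tier 1 (0–10 kWh): 10 × €0.32 = €3.2
Tier 2 (10–35 kWh): 25 × €0.37 = €9.25
Above 35 kWh: 25.48 × €0.42 = €10.7016
Bill = €23.15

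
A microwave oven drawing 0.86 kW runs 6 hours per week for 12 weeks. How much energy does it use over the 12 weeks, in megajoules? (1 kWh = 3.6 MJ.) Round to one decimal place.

222.9 MJ

Runtime = 6 h/week × 12 weeks = 72 h
Energy = 0.86 kW × 72 h = 61.92 kWh
= 61.92 × 3.6 MJ = 222.9 MJ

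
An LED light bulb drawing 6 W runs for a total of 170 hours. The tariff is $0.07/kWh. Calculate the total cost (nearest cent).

$0.07

Energy = 0.006 kW × 170 h = 1.02 kWh
Cost = 1.02 kWh × $0.07/kWh = $0.07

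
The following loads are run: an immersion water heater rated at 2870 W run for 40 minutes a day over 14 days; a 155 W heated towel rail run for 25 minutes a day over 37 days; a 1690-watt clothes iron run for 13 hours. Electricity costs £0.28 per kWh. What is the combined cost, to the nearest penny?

immersion water heater: Runtime = 40 min × 14 = 560 min = 9.333333… h
immersion water heater: 2.87 kW × 9.333333… h = 26.786666… kWh
heated towel rail: Runtime = 25 min × 37 = 925 min = 15.416666… h
heated towel rail: 0.155 kW × 15.416666… h = 2.389583… kWh
clothes iron: 1.69 kW × 13 h = 21.97 kWh
Total energy = 51.14625 kWh
Cost = 51.14625 × £0.28 = £14.32

£14.32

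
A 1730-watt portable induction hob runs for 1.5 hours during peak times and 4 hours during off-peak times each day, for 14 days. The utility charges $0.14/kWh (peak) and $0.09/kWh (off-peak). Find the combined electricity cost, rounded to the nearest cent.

Peak energy = 1.73 kW × 1.5 h × 14 = 36.33 kWh
Off-peak energy = 1.73 kW × 4 h × 14 = 96.88 kWh
Cost = 36.33 × $0.14 + 96.88 × $0.09 = $5.0862 + $8.7192 = $13.81

$13.81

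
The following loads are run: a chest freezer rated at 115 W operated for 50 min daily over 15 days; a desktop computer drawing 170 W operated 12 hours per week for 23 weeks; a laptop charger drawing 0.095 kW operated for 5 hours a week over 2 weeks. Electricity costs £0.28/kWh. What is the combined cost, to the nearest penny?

chest freezer: Runtime = 50 min × 15 = 750 min = 12.5 h
chest freezer: 0.115 kW × 12.5 h = 1.4375 kWh
desktop computer: Runtime = 12 h/week × 23 weeks = 276 h
desktop computer: 0.17 kW × 276 h = 46.92 kWh
laptop charger: Runtime = 5 h/week × 2 weeks = 10 h
laptop charger: 0.095 kW × 10 h = 0.95 kWh
Total energy = 49.3075 kWh
Cost = 49.3075 × £0.28 = £13.81

£13.81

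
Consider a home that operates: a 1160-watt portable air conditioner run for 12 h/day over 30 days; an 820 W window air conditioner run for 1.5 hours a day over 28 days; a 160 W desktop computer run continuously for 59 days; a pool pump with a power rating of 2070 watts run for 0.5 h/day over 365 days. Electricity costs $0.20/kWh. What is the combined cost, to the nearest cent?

$211.28

portable air conditioner: Runtime = 12 h/day × 30 days = 360 h
portable air conditioner: 1.16 kW × 360 h = 417.6 kWh
window air conditioner: Runtime = 1.5 h/day × 28 days = 42 h
window air conditioner: 0.82 kW × 42 h = 34.44 kWh
desktop computer: Runtime = 24 h × 59 = 1416 h
desktop computer: 0.16 kW × 1416 h = 226.56 kWh
pool pump: Runtime = 0.5 h/day × 365 days = 182.5 h
pool pump: 2.07 kW × 182.5 h = 377.775 kWh
Total energy = 1056.375 kWh
Cost = 1056.375 × $0.20 = $211.28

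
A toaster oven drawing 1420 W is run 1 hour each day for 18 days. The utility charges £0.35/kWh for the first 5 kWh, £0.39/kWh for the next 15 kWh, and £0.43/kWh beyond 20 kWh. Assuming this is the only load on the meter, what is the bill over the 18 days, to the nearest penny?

Runtime = 1 h/day × 18 days = 18 h
Energy = 1.42 kW × 18 h = 25.56 kWh
Tier 1 (0–5 kWh): 5 × £0.35 = £1.75
Tier 2 (5–20 kWh): 15 × £0.39 = £5.85
Above 20 kWh: 5.56 × £0.43 = £2.3908
Bill = £9.99

£9.99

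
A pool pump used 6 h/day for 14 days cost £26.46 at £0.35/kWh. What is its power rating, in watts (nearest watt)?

900 W

Energy = £26.46 ÷ £0.35/kWh = 75.6 kWh
Runtime = 6 h/day × 14 days = 84 h
Power = 75.6 kWh ÷ 84 h = 0.9 kW = 900 W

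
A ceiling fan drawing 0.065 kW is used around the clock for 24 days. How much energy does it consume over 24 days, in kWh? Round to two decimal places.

37.44 kWh

Runtime = 24 h × 24 = 576 h
Energy = 0.065 kW × 576 h = 37.44 kWh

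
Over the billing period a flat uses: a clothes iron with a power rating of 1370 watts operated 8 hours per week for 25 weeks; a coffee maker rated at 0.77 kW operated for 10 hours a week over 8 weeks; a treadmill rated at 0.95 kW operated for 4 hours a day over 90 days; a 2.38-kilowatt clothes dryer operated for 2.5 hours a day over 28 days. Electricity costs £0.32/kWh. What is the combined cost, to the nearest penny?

£270.14

clothes iron: Runtime = 8 h/week × 25 weeks = 200 h
clothes iron: 1.37 kW × 200 h = 274 kWh
coffee maker: Runtime = 10 h/week × 8 weeks = 80 h
coffee maker: 0.77 kW × 80 h = 61.6 kWh
treadmill: Runtime = 4 h/day × 90 days = 360 h
treadmill: 0.95 kW × 360 h = 342 kWh
clothes dryer: Runtime = 2.5 h/day × 28 days = 70 h
clothes dryer: 2.38 kW × 70 h = 166.6 kWh
Total energy = 844.2 kWh
Cost = 844.2 × £0.32 = £270.14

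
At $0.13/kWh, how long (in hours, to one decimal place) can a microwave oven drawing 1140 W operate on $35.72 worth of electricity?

Energy available = $35.72 ÷ $0.13/kWh = 274.7692 kWh
Hours = 274.7692 kWh ÷ 1.14 kW = 241.0 h

241.0 h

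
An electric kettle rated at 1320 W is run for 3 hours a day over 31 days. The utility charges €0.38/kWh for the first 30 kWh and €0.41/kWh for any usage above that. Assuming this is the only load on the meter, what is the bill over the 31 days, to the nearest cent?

Runtime = 3 h/day × 31 days = 93 h
Energy = 1.32 kW × 93 h = 122.76 kWh
Tier 1 (0–30 kWh): 30 × €0.38 = €11.4
Above 30 kWh: 92.76 × €0.41 = €38.0316
Bill = €49.43

€49.43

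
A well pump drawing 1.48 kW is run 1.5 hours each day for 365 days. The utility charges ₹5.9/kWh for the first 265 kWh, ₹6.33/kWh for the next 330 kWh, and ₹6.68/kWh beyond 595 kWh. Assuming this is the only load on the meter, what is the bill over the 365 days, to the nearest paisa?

Runtime = 1.5 h/day × 365 days = 547.5 h
Energy = 1.48 kW × 547.5 h = 810.3 kWh
Tier 1 (0–265 kWh): 265 × ₹5.9 = ₹1563.5
Tier 2 (265–595 kWh): 330 × ₹6.33 = ₹2088.9
Above 595 kWh: 215.3 × ₹6.68 = ₹1438.204
Bill = ₹5090.60

₹5090.60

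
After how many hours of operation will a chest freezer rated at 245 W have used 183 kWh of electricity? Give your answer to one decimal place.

746.9 h

Hours = 183 kWh ÷ 0.245 kW = 746.9 h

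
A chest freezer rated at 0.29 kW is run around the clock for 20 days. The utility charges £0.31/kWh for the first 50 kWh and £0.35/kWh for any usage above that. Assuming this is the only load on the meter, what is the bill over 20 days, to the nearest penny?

£46.72

Runtime = 24 h × 20 = 480 h
Energy = 0.29 kW × 480 h = 139.2 kWh
Tier 1 (0–50 kWh): 50 × £0.31 = £15.5
Above 50 kWh: 89.2 × £0.35 = £31.22
Bill = £46.72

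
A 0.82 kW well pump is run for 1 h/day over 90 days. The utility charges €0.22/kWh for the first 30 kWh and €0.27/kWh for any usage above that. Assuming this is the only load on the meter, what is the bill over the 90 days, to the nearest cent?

€18.43

Runtime = 1 h/day × 90 days = 90 h
Energy = 0.82 kW × 90 h = 73.8 kWh
Tier 1 (0–30 kWh): 30 × €0.22 = €6.6
Above 30 kWh: 43.8 × €0.27 = €11.826
Bill = €18.43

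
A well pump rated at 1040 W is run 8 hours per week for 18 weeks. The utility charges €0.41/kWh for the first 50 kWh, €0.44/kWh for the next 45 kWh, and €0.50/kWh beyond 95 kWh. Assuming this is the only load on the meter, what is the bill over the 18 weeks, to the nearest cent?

€67.68

Runtime = 8 h/week × 18 weeks = 144 h
Energy = 1.04 kW × 144 h = 149.76 kWh
Tier 1 (0–50 kWh): 50 × €0.41 = €20.5
Tier 2 (50–95 kWh): 45 × €0.44 = €19.8
Above 95 kWh: 54.76 × €0.50 = €27.38
Bill = €67.68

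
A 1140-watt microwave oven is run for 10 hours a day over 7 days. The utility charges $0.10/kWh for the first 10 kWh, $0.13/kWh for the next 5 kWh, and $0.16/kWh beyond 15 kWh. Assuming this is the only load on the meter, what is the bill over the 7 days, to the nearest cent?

Runtime = 10 h/day × 7 days = 70 h
Energy = 1.14 kW × 70 h = 79.8 kWh
Tier 1 (0–10 kWh): 10 × $0.10 = $1
Tier 2 (10–15 kWh): 5 × $0.13 = $0.65
Above 15 kWh: 64.8 × $0.16 = $10.368
Bill = $12.02

$12.02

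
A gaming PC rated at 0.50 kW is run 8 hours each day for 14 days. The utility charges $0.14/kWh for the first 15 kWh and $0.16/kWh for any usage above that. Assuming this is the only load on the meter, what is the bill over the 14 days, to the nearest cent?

$8.66

Runtime = 8 h/day × 14 days = 112 h
Energy = 0.5 kW × 112 h = 56 kWh
Tier 1 (0–15 kWh): 15 × $0.14 = $2.1
Above 15 kWh: 41 × $0.16 = $6.56
Bill = $8.66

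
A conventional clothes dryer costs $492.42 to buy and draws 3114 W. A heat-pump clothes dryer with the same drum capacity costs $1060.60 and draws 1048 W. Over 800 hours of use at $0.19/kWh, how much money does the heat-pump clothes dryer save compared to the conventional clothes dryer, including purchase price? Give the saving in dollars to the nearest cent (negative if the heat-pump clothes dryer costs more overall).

-$254.15

conventional clothes dryer: $492.42 + (3114/1000) kW × 800 h × $0.19 = $492.42 + $473.328 = $965.748
heat-pump clothes dryer: $1060.60 + (1048/1000) kW × 800 h × $0.19 = $1060.60 + $159.296 = $1219.896
Saving = $965.748 − $1219.896 = −$254.148 → -$254.15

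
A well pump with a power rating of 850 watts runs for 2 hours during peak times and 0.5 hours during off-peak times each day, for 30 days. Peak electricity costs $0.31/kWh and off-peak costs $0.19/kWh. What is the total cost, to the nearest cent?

Peak energy = 0.85 kW × 2 h × 30 = 51 kWh
Off-peak energy = 0.85 kW × 0.5 h × 30 = 12.75 kWh
Cost = 51 × $0.31 + 12.75 × $0.19 = $15.81 + $2.4225 = $18.23

$18.23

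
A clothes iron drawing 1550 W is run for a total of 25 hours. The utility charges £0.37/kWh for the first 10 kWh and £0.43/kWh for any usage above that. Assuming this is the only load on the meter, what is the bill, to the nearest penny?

£16.06

Energy = 1.55 kW × 25 h = 38.75 kWh
Tier 1 (0–10 kWh): 10 × £0.37 = £3.7
Above 10 kWh: 28.75 × £0.43 = £12.3625
Bill = £16.06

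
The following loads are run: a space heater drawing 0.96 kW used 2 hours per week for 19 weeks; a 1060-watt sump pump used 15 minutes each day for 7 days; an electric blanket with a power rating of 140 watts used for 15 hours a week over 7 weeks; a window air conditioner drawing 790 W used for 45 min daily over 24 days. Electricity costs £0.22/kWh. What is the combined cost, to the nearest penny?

space heater: Runtime = 2 h/week × 19 weeks = 38 h
space heater: 0.96 kW × 38 h = 36.48 kWh
sump pump: Runtime = 15 min × 7 = 105 min = 1.75 h
sump pump: 1.06 kW × 1.75 h = 1.855 kWh
electric blanket: Runtime = 15 h/week × 7 weeks = 105 h
electric blanket: 0.14 kW × 105 h = 14.7 kWh
window air conditioner: Runtime = 45 min × 24 = 1080 min = 18 h
window air conditioner: 0.79 kW × 18 h = 14.22 kWh
Total energy = 67.255 kWh
Cost = 67.255 × £0.22 = £14.80

£14.80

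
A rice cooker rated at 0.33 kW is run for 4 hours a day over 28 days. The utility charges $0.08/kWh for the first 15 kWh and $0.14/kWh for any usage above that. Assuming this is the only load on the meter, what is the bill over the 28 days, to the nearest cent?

$4.27

Runtime = 4 h/day × 28 days = 112 h
Energy = 0.33 kW × 112 h = 36.96 kWh
Tier 1 (0–15 kWh): 15 × $0.08 = $1.2
Above 15 kWh: 21.96 × $0.14 = $3.0744
Bill = $4.27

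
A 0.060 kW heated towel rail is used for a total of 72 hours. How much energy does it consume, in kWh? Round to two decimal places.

4.32 kWh

Energy = 0.06 kW × 72 h = 4.32 kWh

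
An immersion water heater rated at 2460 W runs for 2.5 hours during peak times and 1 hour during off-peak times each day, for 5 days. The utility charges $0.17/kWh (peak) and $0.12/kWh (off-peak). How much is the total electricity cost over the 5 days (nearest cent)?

Peak energy = 2.46 kW × 2.5 h × 5 = 30.75 kWh
Off-peak energy = 2.46 kW × 1 h × 5 = 12.3 kWh
Cost = 30.75 × $0.17 + 12.3 × $0.12 = $5.2275 + $1.476 = $6.70

$6.70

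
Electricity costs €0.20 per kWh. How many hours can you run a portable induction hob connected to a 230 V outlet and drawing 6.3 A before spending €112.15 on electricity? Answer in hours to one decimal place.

387.0 h

Power = 6.3 A × 230 V = 1449 W = 1.449 kW
Energy available = €112.15 ÷ €0.20/kWh = 560.75 kWh
Hours = 560.75 kWh ÷ 1.449 kW = 387.0 h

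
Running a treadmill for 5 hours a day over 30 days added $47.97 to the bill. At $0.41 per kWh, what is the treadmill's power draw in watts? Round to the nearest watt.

Energy = $47.97 ÷ $0.41/kWh = 117 kWh
Runtime = 5 h/day × 30 days = 150 h
Power = 117 kWh ÷ 150 h = 0.78 kW = 780 W

780 W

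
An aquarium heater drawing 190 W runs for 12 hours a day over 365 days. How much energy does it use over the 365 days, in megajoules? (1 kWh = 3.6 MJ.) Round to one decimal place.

Runtime = 12 h/day × 365 days = 4380 h
Energy = 0.19 kW × 4380 h = 832.2 kWh
= 832.2 × 3.6 MJ = 2995.9 MJ

2995.9 MJ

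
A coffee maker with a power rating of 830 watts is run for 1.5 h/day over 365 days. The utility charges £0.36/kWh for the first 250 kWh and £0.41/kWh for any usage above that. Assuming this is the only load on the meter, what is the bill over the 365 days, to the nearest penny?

£173.81

Runtime = 1.5 h/day × 365 days = 547.5 h
Energy = 0.83 kW × 547.5 h = 454.425 kWh
Tier 1 (0–250 kWh): 250 × £0.36 = £90
Above 250 kWh: 204.425 × £0.41 = £83.81425
Bill = £173.81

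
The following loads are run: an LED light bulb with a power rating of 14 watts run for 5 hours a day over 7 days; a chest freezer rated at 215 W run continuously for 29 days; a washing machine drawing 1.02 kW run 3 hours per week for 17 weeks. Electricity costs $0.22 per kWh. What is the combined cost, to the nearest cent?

LED light bulb: Runtime = 5 h/day × 7 days = 35 h
LED light bulb: 0.014 kW × 35 h = 0.49 kWh
chest freezer: Runtime = 24 h × 29 = 696 h
chest freezer: 0.215 kW × 696 h = 149.64 kWh
washing machine: Runtime = 3 h/week × 17 weeks = 51 h
washing machine: 1.02 kW × 51 h = 52.02 kWh
Total energy = 202.15 kWh
Cost = 202.15 × $0.22 = $44.47

$44.47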